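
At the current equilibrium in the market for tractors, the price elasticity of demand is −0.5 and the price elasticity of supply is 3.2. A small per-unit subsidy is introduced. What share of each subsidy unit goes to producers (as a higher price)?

For a small subsidy around the equilibrium, the benefit split depends on the relative slopes, which at a point are proportional to the elasticities.
Buyer share = εs/(εs + |εd|) = 3.2/(3.2 + 0.5) = 32/37; seller share = |εd|/(εs + |εd|) = 5/37.
So producers capture 5/37 of the subsidy.

Producer share = 5/37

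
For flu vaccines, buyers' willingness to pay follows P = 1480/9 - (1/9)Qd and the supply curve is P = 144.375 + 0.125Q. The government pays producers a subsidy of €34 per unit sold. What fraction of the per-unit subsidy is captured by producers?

Pre-subsidy: 1480/9 - (1/9)Q = 144.375 + 0.125Q gives Q* = 85 and P* = 155.
With the subsidy, sellers receive Ps = Pb + 34 for each unit, where Pb is the price buyers pay.
On the curves, Pb = 1480/9 - (1/9)Q and Ps = 144.375 + 0.125Q; the wedge Ps − Pb = 34 gives 144.375 + 0.125Q − (1480/9 - (1/9)Q) = 34, so Q' = 229.
Then Pb = 1480/9 − (1/9)·229 = 139 and Ps = 144.375 + 0.125·229 = 173.
Buyers' price falls by P* − Pb = 155 − 139 = 16; sellers' price rises by Ps − P* = 173 − 155 = 18.
So producers capture 18/34 = 9/17 of each unit of subsidy.

Producer share = 9/17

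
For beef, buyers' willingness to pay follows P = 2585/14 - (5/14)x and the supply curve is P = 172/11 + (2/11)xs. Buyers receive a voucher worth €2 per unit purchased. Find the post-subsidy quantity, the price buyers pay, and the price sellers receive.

x' = 26335/83; buyers pay 5920/83; sellers receive 6086/83

Pre-subsidy: 2585/14 - (5/14)x = 172/11 + (2/11)x gives x* = 26027/83 and P* = 6030/83.
With the rebate, buyers effectively pay Pb = Ps − 2, where Ps is the price sellers receive.
On the curves, Pb = 2585/14 - (5/14)x and Ps = 172/11 + (2/11)x; the wedge Ps − Pb = 2 gives 172/11 + (2/11)x − (2585/14 - (5/14)x) = 2, so x' = 26335/83.
Then Pb = 2585/14 − (5/14)·(26335/83) = 5920/83 and Ps = 172/11 + (2/11)·(26335/83) = 6086/83.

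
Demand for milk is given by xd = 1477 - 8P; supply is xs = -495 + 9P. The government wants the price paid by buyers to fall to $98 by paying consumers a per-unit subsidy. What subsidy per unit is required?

Required subsidy s = $34 per unit

At a buyer price of 98, quantity demanded is 1477 − 8·98 = 693.
Sellers supply 693 only when they receive Ps with -495 + 9·Ps = 693, i.e. Ps = 132.
s = Ps − Pb = 132 − 98 = 34.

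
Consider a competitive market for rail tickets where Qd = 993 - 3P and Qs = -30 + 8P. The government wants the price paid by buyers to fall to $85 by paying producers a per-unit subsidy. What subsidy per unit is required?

At a buyer price of 85, quantity demanded is 993 − 3·85 = 738.
Sellers supply 738 only when they receive Ps with -30 + 8·Ps = 738, i.e. Ps = 96.
s = Ps − Pb = 96 − 85 = 11.

Required subsidy s = $11 per unit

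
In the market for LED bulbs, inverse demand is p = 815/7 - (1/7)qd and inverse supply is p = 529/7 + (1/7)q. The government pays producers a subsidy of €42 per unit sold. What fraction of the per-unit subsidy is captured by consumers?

Pre-subsidy: 815/7 - (1/7)q = 529/7 + (1/7)q gives q* = 143 and p* = 96.
With the subsidy, sellers receive ps = pb + 42 for each unit, where pb is the price buyers pay.
On the curves, pb = 815/7 - (1/7)q and ps = 529/7 + (1/7)q; the wedge ps − pb = 42 gives 529/7 + (1/7)q − (815/7 - (1/7)q) = 42, so q' = 290.
Then pb = 815/7 − (1/7)·290 = 75 and ps = 529/7 + (1/7)·290 = 117.
Buyers' price falls by p* − pb = 96 − 75 = 21; sellers' price rises by ps − p* = 117 − 96 = 21.
So consumers capture 21/42 = 0.5 of each unit of subsidy.

Consumer share = 0.5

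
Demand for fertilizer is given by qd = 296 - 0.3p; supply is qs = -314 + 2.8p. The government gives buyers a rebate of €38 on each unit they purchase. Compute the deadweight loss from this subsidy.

Pre-subsidy: 296 - 0.3p = -314 + 2.8p gives p* = 6100/31, q* = 7346/31.
With the rebate, buyers effectively pay pb = ps − 38, where ps is the price sellers receive.
Demand in terms of ps becomes qd = 296 − 0.3(ps − 38) = 307.4 - 0.3ps. Setting this equal to supply: 307.4 - 0.3ps = -314 + 2.8ps, so ps = 6214/31.
Buyers pay pb = 6214/31 − 38 = 5036/31; q' = -314 + 2.8·(6214/31) = 38326/155.
The subsidy expands output by 38326/155 − 7346/31 = 1596/155 past the efficient level; on those units the gap between marginal cost and willingness to pay runs from 0 up to 38.
DWL = ½ × 38 × 1596/155 = 30324/155.

Deadweight loss = 30324/155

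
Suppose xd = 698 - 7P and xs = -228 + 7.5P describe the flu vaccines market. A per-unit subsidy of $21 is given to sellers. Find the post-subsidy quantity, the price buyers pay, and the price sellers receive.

Pre-subsidy: 698 - 7P = -228 + 7.5P gives P* = 1852/29, x* = 7278/29.
With the subsidy, sellers receive Ps = Pb + 21 for each unit, where Pb is the price buyers pay.
Supply in terms of Pb becomes xs = -228 + 7.5(Pb + 21) = -70.5 + 7.5Pb. Setting this equal to demand: 698 - 7Pb = -70.5 + 7.5Pb, so Pb = 53.
Sellers receive Ps = 53 + 21 = 74; x' = 698 − 7·53 = 327.

x' = 327; buyers pay $53; sellers receive $74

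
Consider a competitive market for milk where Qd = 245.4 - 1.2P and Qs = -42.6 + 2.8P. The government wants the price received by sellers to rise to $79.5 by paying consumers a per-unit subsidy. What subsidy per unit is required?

Required subsidy s = $25 per unit

At a seller price of 79.5, quantity supplied is -42.6 + 2.8·79.5 = 180.
Buyers absorb 180 only when they pay Pb with 245.4 − 1.2·Pb = 180, i.e. Pb = 54.5.
s = Ps − Pb = 79.5 − 54.5 = 25.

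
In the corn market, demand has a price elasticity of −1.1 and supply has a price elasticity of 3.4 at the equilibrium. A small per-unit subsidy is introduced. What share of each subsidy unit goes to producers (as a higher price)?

Producer share = 11/45

For a small subsidy around the equilibrium, the benefit split depends on the relative slopes, which at a point are proportional to the elasticities.
Buyer share = εs/(εs + |εd|) = 3.4/(3.4 + 1.1) = 34/45; seller share = |εd|/(εs + |εd|) = 11/45.
So producers capture 11/45 of the subsidy.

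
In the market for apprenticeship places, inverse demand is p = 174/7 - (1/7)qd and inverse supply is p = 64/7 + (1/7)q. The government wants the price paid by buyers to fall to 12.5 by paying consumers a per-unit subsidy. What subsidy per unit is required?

At a buyer price of 12.5, quantity demanded is 174 − 7·12.5 = 86.5.
Sellers supply 86.5 only when they receive ps = 64/7 + (1/7)·86.5 = 21.5.
s = ps − pb = 21.5 − 12.5 = 9.

Required subsidy s = 9 per unit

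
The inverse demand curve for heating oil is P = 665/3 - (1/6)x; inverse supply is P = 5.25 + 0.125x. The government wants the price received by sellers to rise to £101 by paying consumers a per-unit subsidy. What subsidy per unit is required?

At a seller price of 101, quantity supplied is -42 + 8·101 = 766.
Buyers absorb 766 only when they pay Pb = 665/3 − (1/6)·766 = 94.
s = Ps − Pb = 101 − 94 = 7.

Required subsidy s = £7 per unit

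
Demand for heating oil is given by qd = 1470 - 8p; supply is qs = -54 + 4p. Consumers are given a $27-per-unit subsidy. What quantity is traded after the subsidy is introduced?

Pre-subsidy: 1470 - 8p = -54 + 4p gives p* = 127, q* = 454.
With the rebate, buyers effectively pay pb = ps − 27, where ps is the price sellers receive.
Demand in terms of ps becomes qd = 1470 − 8(ps − 27) = 1686 - 8ps. Setting this equal to supply: 1686 - 8ps = -54 + 4ps, so ps = 145.
Buyers pay pb = 145 − 27 = 118; q' = -54 + 4·145 = 526.

q' = 526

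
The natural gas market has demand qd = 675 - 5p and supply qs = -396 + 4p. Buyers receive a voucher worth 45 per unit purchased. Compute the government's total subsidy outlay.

Government cost = 8100

Pre-subsidy: 675 - 5p = -396 + 4p gives p* = 119, q* = 80.
With the rebate, buyers effectively pay pb = ps − 45, where ps is the price sellers receive.
Demand in terms of ps becomes qd = 675 − 5(ps − 45) = 900 - 5ps. Setting this equal to supply: 900 - 5ps = -396 + 4ps, so ps = 144.
Buyers pay pb = 144 − 45 = 99; q' = -396 + 4·144 = 180.
Government outlay = subsidy × quantity = 45 × 180 = 8100.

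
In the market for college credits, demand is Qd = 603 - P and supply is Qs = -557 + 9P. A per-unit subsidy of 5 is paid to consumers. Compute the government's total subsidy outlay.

Pre-subsidy: 603 - P = -557 + 9P gives P* = 116, Q* = 487.
With the rebate, buyers effectively pay Pb = Ps − 5, where Ps is the price sellers receive.
Demand in terms of Ps becomes Qd = 603 − 1(Ps − 5) = 608 - Ps. Setting this equal to supply: 608 - Ps = -557 + 9Ps, so Ps = 116.5.
Buyers pay Pb = 116.5 − 5 = 111.5; Q' = -557 + 9·116.5 = 491.5.
Government outlay = subsidy × quantity = 5 × 491.5 = 2457.5.

Government cost = 2457.5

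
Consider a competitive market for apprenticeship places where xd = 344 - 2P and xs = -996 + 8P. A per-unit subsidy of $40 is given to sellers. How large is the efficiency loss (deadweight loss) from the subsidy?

Pre-subsidy: 344 - 2P = -996 + 8P gives P* = 134, x* = 76.
With the subsidy, sellers receive Ps = Pb + 40 for each unit, where Pb is the price buyers pay.
Supply in terms of Pb becomes xs = -996 + 8(Pb + 40) = -676 + 8Pb. Setting this equal to demand: 344 - 2Pb = -676 + 8Pb, so Pb = 102.
Sellers receive Ps = 102 + 40 = 142; x' = 344 − 2·102 = 140.
The subsidy expands output by 140 − 76 = 64 past the efficient level; on those units the gap between marginal cost and willingness to pay runs from 0 up to 40.
DWL = ½ × 40 × 64 = 1280.

Deadweight loss = $1280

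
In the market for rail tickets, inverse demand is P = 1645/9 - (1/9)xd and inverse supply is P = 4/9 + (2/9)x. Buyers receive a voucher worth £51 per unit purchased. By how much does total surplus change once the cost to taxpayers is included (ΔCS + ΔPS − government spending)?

Net change in total surplus = -£3901.5

Pre-subsidy: 1645/9 - (1/9)x = 4/9 + (2/9)x gives x* = 547 and P* = 122.
With the rebate, buyers effectively pay Pb = Ps − 51, where Ps is the price sellers receive.
On the curves, Pb = 1645/9 - (1/9)x and Ps = 4/9 + (2/9)x; the wedge Ps − Pb = 51 gives 4/9 + (2/9)x − (1645/9 - (1/9)x) = 51, so x' = 700.
Then Pb = 1645/9 − (1/9)·700 = 105 and Ps = 4/9 + (2/9)·700 = 156.
ΔCS = ½(547 + 700)(122 − 105) = 10599.5; ΔPS = ½(547 + 700)(156 − 122) = 21199.
Government spending = 51 × 700 = 35700.
Net change = 10599.5 + 21199 − 35700 = -3901.5. The loss equals the DWL triangle ½·51·153.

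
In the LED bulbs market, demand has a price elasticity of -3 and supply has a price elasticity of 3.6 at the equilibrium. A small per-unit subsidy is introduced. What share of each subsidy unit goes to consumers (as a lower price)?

Consumer share = 6/11

For a small subsidy around the equilibrium, the benefit split depends on the relative slopes, which at a point are proportional to the elasticities.
Buyer share = εs/(εs + |εd|) = 3.6/(3.6 + 3) = 6/11; seller share = |εd|/(εs + |εd|) = 5/11.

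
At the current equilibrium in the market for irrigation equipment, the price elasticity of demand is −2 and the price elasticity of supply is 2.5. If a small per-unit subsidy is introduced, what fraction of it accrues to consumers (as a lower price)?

Consumer share = 5/9

For a small subsidy around the equilibrium, the benefit split depends on the relative slopes, which at a point are proportional to the elasticities.
Buyer share = εs/(εs + |εd|) = 2.5/(2.5 + 2) = 5/9; seller share = |εd|/(εs + |εd|) = 4/9.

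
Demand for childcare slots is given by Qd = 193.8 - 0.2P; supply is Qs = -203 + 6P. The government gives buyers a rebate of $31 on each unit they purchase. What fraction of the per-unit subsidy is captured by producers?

Producer share = 1/31

Pre-subsidy: 193.8 - 0.2P = -203 + 6P gives P* = 64, Q* = 181.
With the rebate, buyers effectively pay Pb = Ps − 31, where Ps is the price sellers receive.
Demand in terms of Ps becomes Qd = 193.8 − 0.2(Ps − 31) = 200 - 0.2Ps. Setting this equal to supply: 200 - 0.2Ps = -203 + 6Ps, so Ps = 65.
Buyers pay Pb = 65 − 31 = 34; Q' = -203 + 6·65 = 187.
Buyers' price falls by P* − Pb = 64 − 34 = 30; sellers' price rises by Ps − P* = 65 − 64 = 1.
So producers capture 1/31 = 1/31 of each unit of subsidy.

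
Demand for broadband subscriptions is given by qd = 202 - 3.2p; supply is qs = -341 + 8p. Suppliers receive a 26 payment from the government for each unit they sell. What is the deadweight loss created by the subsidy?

Deadweight loss = 5408/7

Pre-subsidy: 202 - 3.2p = -341 + 8p gives p* = 2715/56, q* = 328/7.
With the subsidy, sellers receive ps = pb + 26 for each unit, where pb is the price buyers pay.
Supply in terms of pb becomes qs = -341 + 8(pb + 26) = -133 + 8pb. Setting this equal to demand: 202 - 3.2pb = -133 + 8pb, so pb = 1675/56.
Sellers receive ps = 1675/56 + 26 = 3131/56; q' = 202 − 3.2·(1675/56) = 744/7.
The subsidy expands output by 744/7 − 328/7 = 416/7 past the efficient level; on those units the gap between marginal cost and willingness to pay runs from 0 up to 26.
DWL = ½ × 26 × 416/7 = 5408/7.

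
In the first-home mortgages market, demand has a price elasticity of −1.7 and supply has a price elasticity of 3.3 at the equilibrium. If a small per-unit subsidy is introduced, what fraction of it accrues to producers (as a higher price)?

For a small subsidy around the equilibrium, the benefit split depends on the relative slopes, which at a point are proportional to the elasticities.
Buyer share = εs/(εs + |εd|) = 3.3/(3.3 + 1.7) = 0.66; seller share = |εd|/(εs + |εd|) = 0.34.
So producers capture 0.34 of the subsidy.

Producer share = 0.34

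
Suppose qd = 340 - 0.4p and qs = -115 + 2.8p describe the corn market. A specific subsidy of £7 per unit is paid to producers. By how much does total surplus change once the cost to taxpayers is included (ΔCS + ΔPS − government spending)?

Net change in total surplus = -£8.575

Pre-subsidy: 340 - 0.4p = -115 + 2.8p gives p* = 142.1875, q* = 283.125.
With the subsidy, sellers receive ps = pb + 7 for each unit, where pb is the price buyers pay.
Supply in terms of pb becomes qs = -115 + 2.8(pb + 7) = -95.4 + 2.8pb. Setting this equal to demand: 340 - 0.4pb = -95.4 + 2.8pb, so pb = 136.0625.
Sellers receive ps = 136.0625 + 7 = 143.0625; q' = 340 − 0.4·136.0625 = 285.575.
ΔCS = ½(283.125 + 285.575)(142.1875 − 136.0625) = 1741.64375; ΔPS = ½(283.125 + 285.575)(143.0625 − 142.1875) = 248.80625.
Government spending = 7 × 285.575 = 1999.025.
Net change = 1741.64375 + 248.80625 − 1999.025 = -8.575. The loss equals the DWL triangle ½·7·2.45.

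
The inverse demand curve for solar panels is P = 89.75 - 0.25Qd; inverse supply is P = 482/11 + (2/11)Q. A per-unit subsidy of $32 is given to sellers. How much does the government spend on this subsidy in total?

Government cost = 109728/19

Pre-subsidy: 89.75 - 0.25Q = 482/11 + (2/11)Q gives Q* = 2021/19 and P* = 1200/19.
With the subsidy, sellers receive Ps = Pb + 32 for each unit, where Pb is the price buyers pay.
On the curves, Pb = 89.75 - 0.25Q and Ps = 482/11 + (2/11)Q; the wedge Ps − Pb = 32 gives 482/11 + (2/11)Q − (89.75 - 0.25Q) = 32, so Q' = 3429/19.
Then Pb = 89.75 − 0.25·(3429/19) = 848/19 and Ps = 482/11 + (2/11)·(3429/19) = 1456/19.
Government outlay = subsidy × quantity = 32 × 3429/19 = 109728/19.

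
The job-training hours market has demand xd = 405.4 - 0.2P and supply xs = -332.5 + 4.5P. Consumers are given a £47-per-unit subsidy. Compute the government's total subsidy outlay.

Pre-subsidy: 405.4 - 0.2P = -332.5 + 4.5P gives P* = 157, x* = 374.
With the rebate, buyers effectively pay Pb = Ps − 47, where Ps is the price sellers receive.
Demand in terms of Ps becomes xd = 405.4 − 0.2(Ps − 47) = 414.8 - 0.2Ps. Setting this equal to supply: 414.8 - 0.2Ps = -332.5 + 4.5Ps, so Ps = 159.
Buyers pay Pb = 159 − 47 = 112; x' = -332.5 + 4.5·159 = 383.
Government outlay = subsidy × quantity = 47 × 383 = 18001.

Government cost = £18001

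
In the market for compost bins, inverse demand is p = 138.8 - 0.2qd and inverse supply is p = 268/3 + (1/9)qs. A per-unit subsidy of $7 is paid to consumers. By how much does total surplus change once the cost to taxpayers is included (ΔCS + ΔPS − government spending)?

Pre-subsidy: 138.8 - 0.2q = 268/3 + (1/9)q gives q* = 159 and p* = 107.
With the rebate, buyers effectively pay pb = ps − 7, where ps is the price sellers receive.
On the curves, pb = 138.8 - 0.2q and ps = 268/3 + (1/9)q; the wedge ps − pb = 7 gives 268/3 + (1/9)q − (138.8 - 0.2q) = 7, so q' = 181.5.
Then pb = 138.8 − 0.2·181.5 = 102.5 and ps = 268/3 + (1/9)·181.5 = 109.5.
ΔCS = ½(159 + 181.5)(107 − 102.5) = 766.125; ΔPS = ½(159 + 181.5)(109.5 − 107) = 425.625.
Government spending = 7 × 181.5 = 1270.5.
Net change = 766.125 + 425.625 − 1270.5 = -78.75. The loss equals the DWL triangle ½·7·22.5.

Net change in total surplus = -$78.75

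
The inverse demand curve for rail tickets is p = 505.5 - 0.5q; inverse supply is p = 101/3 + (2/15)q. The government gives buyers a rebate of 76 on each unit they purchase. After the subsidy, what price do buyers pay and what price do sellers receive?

Buyers pay 73; sellers receive 149

Pre-subsidy: 505.5 - 0.5q = 101/3 + (2/15)q gives q* = 745 and p* = 133.
With the rebate, buyers effectively pay pb = ps − 76, where ps is the price sellers receive.
On the curves, pb = 505.5 - 0.5q and ps = 101/3 + (2/15)q; the wedge ps − pb = 76 gives 101/3 + (2/15)q − (505.5 - 0.5q) = 76, so q' = 865.
Then pb = 505.5 − 0.5·865 = 73 and ps = 101/3 + (2/15)·865 = 149.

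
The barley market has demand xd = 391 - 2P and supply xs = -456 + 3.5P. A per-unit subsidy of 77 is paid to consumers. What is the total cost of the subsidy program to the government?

Pre-subsidy: 391 - 2P = -456 + 3.5P gives P* = 154, x* = 83.
With the rebate, buyers effectively pay Pb = Ps − 77, where Ps is the price sellers receive.
Demand in terms of Ps becomes xd = 391 − 2(Ps − 77) = 545 - 2Ps. Setting this equal to supply: 545 - 2Ps = -456 + 3.5Ps, so Ps = 182.
Buyers pay Pb = 182 − 77 = 105; x' = -456 + 3.5·182 = 181.
Government outlay = subsidy × quantity = 77 × 181 = 13937.

Government cost = 13937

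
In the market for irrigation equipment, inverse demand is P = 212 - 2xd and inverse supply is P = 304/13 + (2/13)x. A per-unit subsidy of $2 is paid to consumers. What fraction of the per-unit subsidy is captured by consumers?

Pre-subsidy: 212 - 2x = 304/13 + (2/13)x gives x* = 613/7 and P* = 258/7.
With the rebate, buyers effectively pay Pb = Ps − 2, where Ps is the price sellers receive.
On the curves, Pb = 212 - 2x and Ps = 304/13 + (2/13)x; the wedge Ps − Pb = 2 gives 304/13 + (2/13)x − (212 - 2x) = 2, so x' = 88.5.
Then Pb = 212 − 2·88.5 = 35 and Ps = 304/13 + (2/13)·88.5 = 37.
Buyers' price falls by P* − Pb = 258/7 − 35 = 13/7; sellers' price rises by Ps − P* = 37 − 258/7 = 1/7.
So consumers capture (13/7)/2 = 13/14 of each unit of subsidy.

Consumer share = 13/14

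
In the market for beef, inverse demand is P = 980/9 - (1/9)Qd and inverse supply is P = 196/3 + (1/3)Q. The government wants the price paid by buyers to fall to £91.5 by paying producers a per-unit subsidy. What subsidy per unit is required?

Required subsidy s = £26 per unit

At a buyer price of 91.5, quantity demanded is 980 − 9·91.5 = 156.5.
Sellers supply 156.5 only when they receive Ps = 196/3 + (1/3)·156.5 = 117.5.
s = Ps − Pb = 117.5 − 91.5 = 26.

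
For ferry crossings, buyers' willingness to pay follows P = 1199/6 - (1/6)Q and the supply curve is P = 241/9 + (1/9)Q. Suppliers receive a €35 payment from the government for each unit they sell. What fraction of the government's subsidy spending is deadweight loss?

DWL / government spending = 9/107

Pre-subsidy: 1199/6 - (1/6)Q = 241/9 + (1/9)Q gives Q* = 623 and P* = 96.
With the subsidy, sellers receive Ps = Pb + 35 for each unit, where Pb is the price buyers pay.
On the curves, Pb = 1199/6 - (1/6)Q and Ps = 241/9 + (1/9)Q; the wedge Ps − Pb = 35 gives 241/9 + (1/9)Q − (1199/6 - (1/6)Q) = 35, so Q' = 749.
Then Pb = 1199/6 − (1/6)·749 = 75 and Ps = 241/9 + (1/9)·749 = 110.
ΔCS = ½(623 + 749)(96 − 75) = 14406; ΔPS = ½(623 + 749)(110 − 96) = 9604.
Government spending = 35 × 749 = 26215.
DWL = ½ × 35 × (749 − 623) = 2205; fraction = 2205 / 26215 = 9/107.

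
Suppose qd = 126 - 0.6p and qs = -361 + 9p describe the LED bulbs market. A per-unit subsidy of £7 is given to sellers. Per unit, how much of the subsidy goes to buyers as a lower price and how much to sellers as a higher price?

Pre-subsidy: 126 - 0.6p = -361 + 9p gives p* = 2435/48, q* = 95.5625.
With the subsidy, sellers receive ps = pb + 7 for each unit, where pb is the price buyers pay.
Supply in terms of pb becomes qs = -361 + 9(pb + 7) = -298 + 9pb. Setting this equal to demand: 126 - 0.6pb = -298 + 9pb, so pb = 265/6.
Sellers receive ps = 265/6 + 7 = 307/6; q' = 126 − 0.6·(265/6) = 99.5.
Buyers' price falls by p* − pb = 2435/48 − 265/6 = 6.5625; sellers' price rises by ps − p* = 307/6 − 2435/48 = 0.4375.

Buyers gain £6.5625 per unit; sellers gain £0.4375 per unit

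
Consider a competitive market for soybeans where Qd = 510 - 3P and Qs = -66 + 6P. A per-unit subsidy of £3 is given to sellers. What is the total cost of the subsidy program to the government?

Pre-subsidy: 510 - 3P = -66 + 6P gives P* = 64, Q* = 318.
With the subsidy, sellers receive Ps = Pb + 3 for each unit, where Pb is the price buyers pay.
Supply in terms of Pb becomes Qs = -66 + 6(Pb + 3) = -48 + 6Pb. Setting this equal to demand: 510 - 3Pb = -48 + 6Pb, so Pb = 62.
Sellers receive Ps = 62 + 3 = 65; Q' = 510 − 3·62 = 324.
Government outlay = subsidy × quantity = 3 × 324 = 972.

Government cost = £972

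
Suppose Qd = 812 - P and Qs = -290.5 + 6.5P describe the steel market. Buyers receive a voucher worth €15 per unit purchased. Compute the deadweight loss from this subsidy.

Deadweight loss = €97.5

Pre-subsidy: 812 - P = -290.5 + 6.5P gives P* = 147, Q* = 665.
With the rebate, buyers effectively pay Pb = Ps − 15, where Ps is the price sellers receive.
Demand in terms of Ps becomes Qd = 812 − 1(Ps − 15) = 827 - Ps. Setting this equal to supply: 827 - Ps = -290.5 + 6.5Ps, so Ps = 149.
Buyers pay Pb = 149 − 15 = 134; Q' = -290.5 + 6.5·149 = 678.
The subsidy expands output by 678 − 665 = 13 past the efficient level; on those units the gap between marginal cost and willingness to pay runs from 0 up to 15.
DWL = ½ × 15 × 13 = 97.5.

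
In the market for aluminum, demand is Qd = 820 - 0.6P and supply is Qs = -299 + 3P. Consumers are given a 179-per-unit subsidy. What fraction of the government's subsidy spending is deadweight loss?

Pre-subsidy: 820 - 0.6P = -299 + 3P gives P* = 1865/6, Q* = 633.5.
With the rebate, buyers effectively pay Pb = Ps − 179, where Ps is the price sellers receive.
Demand in terms of Ps becomes Qd = 820 − 0.6(Ps − 179) = 927.4 - 0.6Ps. Setting this equal to supply: 927.4 - 0.6Ps = -299 + 3Ps, so Ps = 1022/3.
Buyers pay Pb = 1022/3 − 179 = 485/3; Q' = -299 + 3·(1022/3) = 723.
ΔCS = ½(633.5 + 723)(1865/6 − 485/3) = 2428135/24; ΔPS = ½(633.5 + 723)(1022/3 − 1865/6) = 485627/24.
Government spending = 179 × 723 = 129417.
DWL = ½ × 179 × (723 − 633.5) = 8010.25; fraction = 8010.25 / 129417 = 179/2892.

DWL / government spending = 179/2892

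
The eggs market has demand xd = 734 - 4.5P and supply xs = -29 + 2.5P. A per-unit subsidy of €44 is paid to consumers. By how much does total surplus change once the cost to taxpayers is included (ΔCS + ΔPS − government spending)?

Pre-subsidy: 734 - 4.5P = -29 + 2.5P gives P* = 109, x* = 243.5.
With the rebate, buyers effectively pay Pb = Ps − 44, where Ps is the price sellers receive.
Demand in terms of Ps becomes xd = 734 − 4.5(Ps − 44) = 932 - 4.5Ps. Setting this equal to supply: 932 - 4.5Ps = -29 + 2.5Ps, so Ps = 961/7.
Buyers pay Pb = 961/7 − 44 = 653/7; x' = -29 + 2.5·(961/7) = 4399/14.
ΔCS = ½(243.5 + 4399/14)(109 − 653/7) = 214720/49; ΔPS = ½(243.5 + 4399/14)(961/7 − 109) = 386496/49.
Government spending = 44 × 4399/14 = 96778/7.
Net change = 214720/49 + 386496/49 − 96778/7 = -10890/7. The loss equals the DWL triangle ½·44·495/7.

Net change in total surplus = -10890/7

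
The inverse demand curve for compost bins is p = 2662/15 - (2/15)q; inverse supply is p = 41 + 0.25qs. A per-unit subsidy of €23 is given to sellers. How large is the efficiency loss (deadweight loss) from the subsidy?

Deadweight loss = €690

Pre-subsidy: 2662/15 - (2/15)q = 41 + 0.25q gives q* = 356 and p* = 130.
With the subsidy, sellers receive ps = pb + 23 for each unit, where pb is the price buyers pay.
On the curves, pb = 2662/15 - (2/15)q and ps = 41 + 0.25q; the wedge ps − pb = 23 gives 41 + 0.25q − (2662/15 - (2/15)q) = 23, so q' = 416.
Then pb = 2662/15 − (2/15)·416 = 122 and ps = 41 + 0.25·416 = 145.
The subsidy expands output by 416 − 356 = 60 past the efficient level; on those units the gap between marginal cost and willingness to pay runs from 0 up to 23.
DWL = ½ × 23 × 60 = 690.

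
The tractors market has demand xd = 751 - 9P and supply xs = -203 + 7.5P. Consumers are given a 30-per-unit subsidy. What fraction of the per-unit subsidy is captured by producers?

Pre-subsidy: 751 - 9P = -203 + 7.5P gives P* = 636/11, x* = 2537/11.
With the rebate, buyers effectively pay Pb = Ps − 30, where Ps is the price sellers receive.
Demand in terms of Ps becomes xd = 751 − 9(Ps − 30) = 1021 - 9Ps. Setting this equal to supply: 1021 - 9Ps = -203 + 7.5Ps, so Ps = 816/11.
Buyers pay Pb = 816/11 − 30 = 486/11; x' = -203 + 7.5·(816/11) = 3887/11.
Buyers' price falls by P* − Pb = 636/11 − 486/11 = 150/11; sellers' price rises by Ps − P* = 816/11 − 636/11 = 180/11.
So producers capture (180/11)/30 = 6/11 of each unit of subsidy.

Producer share = 6/11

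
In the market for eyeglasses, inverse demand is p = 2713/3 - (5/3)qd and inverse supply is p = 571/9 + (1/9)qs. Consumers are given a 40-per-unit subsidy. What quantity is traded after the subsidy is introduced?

q' = 495.5

Pre-subsidy: 2713/3 - (5/3)q = 571/9 + (1/9)q gives q* = 473 and p* = 116.
With the rebate, buyers effectively pay pb = ps − 40, where ps is the price sellers receive.
On the curves, pb = 2713/3 - (5/3)q and ps = 571/9 + (1/9)q; the wedge ps − pb = 40 gives 571/9 + (1/9)q − (2713/3 - (5/3)q) = 40, so q' = 495.5.
Then pb = 2713/3 − (5/3)·495.5 = 78.5 and ps = 571/9 + (1/9)·495.5 = 118.5.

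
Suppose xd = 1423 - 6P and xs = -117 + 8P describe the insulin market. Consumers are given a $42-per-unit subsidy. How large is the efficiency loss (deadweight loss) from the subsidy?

Deadweight loss = $3024

Pre-subsidy: 1423 - 6P = -117 + 8P gives P* = 110, x* = 763.
With the rebate, buyers effectively pay Pb = Ps − 42, where Ps is the price sellers receive.
Demand in terms of Ps becomes xd = 1423 − 6(Ps − 42) = 1675 - 6Ps. Setting this equal to supply: 1675 - 6Ps = -117 + 8Ps, so Ps = 128.
Buyers pay Pb = 128 − 42 = 86; x' = -117 + 8·128 = 907.
The subsidy expands output by 907 − 763 = 144 past the efficient level; on those units the gap between marginal cost and willingness to pay runs from 0 up to 42.
DWL = ½ × 42 × 144 = 3024.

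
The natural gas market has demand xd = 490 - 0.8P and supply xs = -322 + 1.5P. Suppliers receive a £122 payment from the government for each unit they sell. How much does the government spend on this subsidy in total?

Government cost = 761036/23

Pre-subsidy: 490 - 0.8P = -322 + 1.5P gives P* = 8120/23, x* = 4774/23.
With the subsidy, sellers receive Ps = Pb + 122 for each unit, where Pb is the price buyers pay.
Supply in terms of Pb becomes xs = -322 + 1.5(Pb + 122) = -139 + 1.5Pb. Setting this equal to demand: 490 - 0.8Pb = -139 + 1.5Pb, so Pb = 6290/23.
Sellers receive Ps = 6290/23 + 122 = 9096/23; x' = 490 − 0.8·(6290/23) = 6238/23.
Government outlay = subsidy × quantity = 122 × 6238/23 = 761036/23.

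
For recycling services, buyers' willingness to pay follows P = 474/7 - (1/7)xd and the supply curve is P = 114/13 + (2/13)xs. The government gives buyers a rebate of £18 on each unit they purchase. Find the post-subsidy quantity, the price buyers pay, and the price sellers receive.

x' = 778/3; buyers pay 92/3; sellers receive 146/3

Pre-subsidy: 474/7 - (1/7)x = 114/13 + (2/13)x gives x* = 596/3 and P* = 118/3.
With the rebate, buyers effectively pay Pb = Ps − 18, where Ps is the price sellers receive.
On the curves, Pb = 474/7 - (1/7)x and Ps = 114/13 + (2/13)x; the wedge Ps − Pb = 18 gives 114/13 + (2/13)x − (474/7 - (1/7)x) = 18, so x' = 778/3.
Then Pb = 474/7 − (1/7)·(778/3) = 92/3 and Ps = 114/13 + (2/13)·(778/3) = 146/3.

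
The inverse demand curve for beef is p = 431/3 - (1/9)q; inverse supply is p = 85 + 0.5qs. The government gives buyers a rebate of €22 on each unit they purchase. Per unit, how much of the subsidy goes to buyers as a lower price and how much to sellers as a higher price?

Pre-subsidy: 431/3 - (1/9)q = 85 + 0.5q gives q* = 96 and p* = 133.
With the rebate, buyers effectively pay pb = ps − 22, where ps is the price sellers receive.
On the curves, pb = 431/3 - (1/9)q and ps = 85 + 0.5q; the wedge ps − pb = 22 gives 85 + 0.5q − (431/3 - (1/9)q) = 22, so q' = 132.
Then pb = 431/3 − (1/9)·132 = 129 and ps = 85 + 0.5·132 = 151.
Buyers' price falls by p* − pb = 133 − 129 = 4; sellers' price rises by ps − p* = 151 − 133 = 18.

Buyers gain €4 per unit; sellers gain €18 per unit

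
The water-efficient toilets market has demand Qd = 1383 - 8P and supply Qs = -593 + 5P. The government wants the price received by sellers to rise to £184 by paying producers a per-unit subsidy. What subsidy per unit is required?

Required subsidy s = £52 per unit

At a seller price of 184, quantity supplied is -593 + 5·184 = 327.
Buyers absorb 327 only when they pay Pb with 1383 − 8·Pb = 327, i.e. Pb = 132.
s = Ps − Pb = 184 − 132 = 52.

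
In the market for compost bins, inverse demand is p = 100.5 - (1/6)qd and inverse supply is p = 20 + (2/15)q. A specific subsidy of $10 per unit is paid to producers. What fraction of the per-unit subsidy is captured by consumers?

Consumer share = 5/9

Pre-subsidy: 100.5 - (1/6)q = 20 + (2/15)q gives q* = 805/3 and p* = 502/9.
With the subsidy, sellers receive ps = pb + 10 for each unit, where pb is the price buyers pay.
On the curves, pb = 100.5 - (1/6)q and ps = 20 + (2/15)q; the wedge ps − pb = 10 gives 20 + (2/15)q − (100.5 - (1/6)q) = 10, so q' = 905/3.
Then pb = 100.5 − (1/6)·(905/3) = 452/9 and ps = 20 + (2/15)·(905/3) = 542/9.
Buyers' price falls by p* − pb = 502/9 − 452/9 = 50/9; sellers' price rises by ps − p* = 542/9 − 502/9 = 40/9.
So consumers capture (50/9)/10 = 5/9 of each unit of subsidy.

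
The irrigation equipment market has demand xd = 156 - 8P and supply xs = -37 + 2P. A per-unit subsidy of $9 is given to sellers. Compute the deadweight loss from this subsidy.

Pre-subsidy: 156 - 8P = -37 + 2P gives P* = 19.3, x* = 1.6.
With the subsidy, sellers receive Ps = Pb + 9 for each unit, where Pb is the price buyers pay.
Supply in terms of Pb becomes xs = -37 + 2(Pb + 9) = -19 + 2Pb. Setting this equal to demand: 156 - 8Pb = -19 + 2Pb, so Pb = 17.5.
Sellers receive Ps = 17.5 + 9 = 26.5; x' = 156 − 8·17.5 = 16.
The subsidy expands output by 16 − 1.6 = 14.4 past the efficient level; on those units the gap between marginal cost and willingness to pay runs from 0 up to 9.
DWL = ½ × 9 × 14.4 = 64.8.

Deadweight loss = $64.8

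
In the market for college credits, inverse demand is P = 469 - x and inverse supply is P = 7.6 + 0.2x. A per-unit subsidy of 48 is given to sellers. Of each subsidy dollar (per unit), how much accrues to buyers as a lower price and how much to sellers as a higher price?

Pre-subsidy: 469 - x = 7.6 + 0.2x gives x* = 384.5 and P* = 84.5.
With the subsidy, sellers receive Ps = Pb + 48 for each unit, where Pb is the price buyers pay.
On the curves, Pb = 469 - x and Ps = 7.6 + 0.2x; the wedge Ps − Pb = 48 gives 7.6 + 0.2x − (469 - x) = 48, so x' = 424.5.
Then Pb = 469 − 1·424.5 = 44.5 and Ps = 7.6 + 0.2·424.5 = 92.5.
Buyers' price falls by P* − Pb = 84.5 − 44.5 = 40; sellers' price rises by Ps − P* = 92.5 − 84.5 = 8.

Buyers gain 40 per unit; sellers gain 8 per unit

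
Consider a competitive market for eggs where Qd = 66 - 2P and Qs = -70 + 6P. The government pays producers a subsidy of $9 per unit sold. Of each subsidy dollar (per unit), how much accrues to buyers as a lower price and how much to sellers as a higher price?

Pre-subsidy: 66 - 2P = -70 + 6P gives P* = 17, Q* = 32.
With the subsidy, sellers receive Ps = Pb + 9 for each unit, where Pb is the price buyers pay.
Supply in terms of Pb becomes Qs = -70 + 6(Pb + 9) = -16 + 6Pb. Setting this equal to demand: 66 - 2Pb = -16 + 6Pb, so Pb = 10.25.
Sellers receive Ps = 10.25 + 9 = 19.25; Q' = 66 − 2·10.25 = 45.5.
Buyers' price falls by P* − Pb = 17 − 10.25 = 6.75; sellers' price rises by Ps − P* = 19.25 − 17 = 2.25.

Buyers gain $6.75 per unit; sellers gain $2.25 per unit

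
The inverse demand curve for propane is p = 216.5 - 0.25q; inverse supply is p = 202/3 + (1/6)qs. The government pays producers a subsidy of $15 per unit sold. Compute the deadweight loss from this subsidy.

Pre-subsidy: 216.5 - 0.25q = 202/3 + (1/6)q gives q* = 358 and p* = 127.
With the subsidy, sellers receive ps = pb + 15 for each unit, where pb is the price buyers pay.
On the curves, pb = 216.5 - 0.25q and ps = 202/3 + (1/6)q; the wedge ps − pb = 15 gives 202/3 + (1/6)q − (216.5 - 0.25q) = 15, so q' = 394.
Then pb = 216.5 − 0.25·394 = 118 and ps = 202/3 + (1/6)·394 = 133.
The subsidy expands output by 394 − 358 = 36 past the efficient level; on those units the gap between marginal cost and willingness to pay runs from 0 up to 15.
DWL = ½ × 15 × 36 = 270.

Deadweight loss = $270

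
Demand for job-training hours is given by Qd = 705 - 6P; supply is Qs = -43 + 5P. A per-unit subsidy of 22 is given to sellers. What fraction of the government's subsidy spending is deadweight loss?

Pre-subsidy: 705 - 6P = -43 + 5P gives P* = 68, Q* = 297.
With the subsidy, sellers receive Ps = Pb + 22 for each unit, where Pb is the price buyers pay.
Supply in terms of Pb becomes Qs = -43 + 5(Pb + 22) = 67 + 5Pb. Setting this equal to demand: 705 - 6Pb = 67 + 5Pb, so Pb = 58.
Sellers receive Ps = 58 + 22 = 80; Q' = 705 − 6·58 = 357.
ΔCS = ½(297 + 357)(68 − 58) = 3270; ΔPS = ½(297 + 357)(80 − 68) = 3924.
Government spending = 22 × 357 = 7854.
DWL = ½ × 22 × (357 − 297) = 660; fraction = 660 / 7854 = 10/119.

DWL / government spending = 10/119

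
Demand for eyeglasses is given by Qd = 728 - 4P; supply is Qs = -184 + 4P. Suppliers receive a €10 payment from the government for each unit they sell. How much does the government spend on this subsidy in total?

Pre-subsidy: 728 - 4P = -184 + 4P gives P* = 114, Q* = 272.
With the subsidy, sellers receive Ps = Pb + 10 for each unit, where Pb is the price buyers pay.
Supply in terms of Pb becomes Qs = -184 + 4(Pb + 10) = -144 + 4Pb. Setting this equal to demand: 728 - 4Pb = -144 + 4Pb, so Pb = 109.
Sellers receive Ps = 109 + 10 = 119; Q' = 728 − 4·109 = 292.
Government outlay = subsidy × quantity = 10 × 292 = 2920.

Government cost = €2920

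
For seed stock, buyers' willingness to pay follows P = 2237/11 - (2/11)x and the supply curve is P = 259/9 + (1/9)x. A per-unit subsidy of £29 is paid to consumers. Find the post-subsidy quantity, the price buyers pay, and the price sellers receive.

x' = 695; buyers pay £77; sellers receive £106

Pre-subsidy: 2237/11 - (2/11)x = 259/9 + (1/9)x gives x* = 596 and P* = 95.
With the rebate, buyers effectively pay Pb = Ps − 29, where Ps is the price sellers receive.
On the curves, Pb = 2237/11 - (2/11)x and Ps = 259/9 + (1/9)x; the wedge Ps − Pb = 29 gives 259/9 + (1/9)x − (2237/11 - (2/11)x) = 29, so x' = 695.
Then Pb = 2237/11 − (2/11)·695 = 77 and Ps = 259/9 + (1/9)·695 = 106.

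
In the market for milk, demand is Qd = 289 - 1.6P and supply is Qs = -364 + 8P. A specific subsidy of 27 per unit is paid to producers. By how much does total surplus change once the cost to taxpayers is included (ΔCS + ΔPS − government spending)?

Net change in total surplus = -486

Pre-subsidy: 289 - 1.6P = -364 + 8P gives P* = 3265/48, Q* = 1081/6.
With the subsidy, sellers receive Ps = Pb + 27 for each unit, where Pb is the price buyers pay.
Supply in terms of Pb becomes Qs = -364 + 8(Pb + 27) = -148 + 8Pb. Setting this equal to demand: 289 - 1.6Pb = -148 + 8Pb, so Pb = 2185/48.
Sellers receive Ps = 2185/48 + 27 = 3481/48; Q' = 289 − 1.6·(2185/48) = 1297/6.
ΔCS = ½(1081/6 + 1297/6)(3265/48 − 2185/48) = 4458.75; ΔPS = ½(1081/6 + 1297/6)(3481/48 − 3265/48) = 891.75.
Government spending = 27 × 1297/6 = 5836.5.
Net change = 4458.75 + 891.75 − 5836.5 = -486. The loss equals the DWL triangle ½·27·36.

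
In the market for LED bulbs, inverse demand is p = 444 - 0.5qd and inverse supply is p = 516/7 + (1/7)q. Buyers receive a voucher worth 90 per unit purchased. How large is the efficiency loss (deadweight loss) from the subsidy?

Deadweight loss = 6300

Pre-subsidy: 444 - 0.5q = 516/7 + (1/7)q gives q* = 576 and p* = 156.
With the rebate, buyers effectively pay pb = ps − 90, where ps is the price sellers receive.
On the curves, pb = 444 - 0.5q and ps = 516/7 + (1/7)q; the wedge ps − pb = 90 gives 516/7 + (1/7)q − (444 - 0.5q) = 90, so q' = 716.
Then pb = 444 − 0.5·716 = 86 and ps = 516/7 + (1/7)·716 = 176.
The subsidy expands output by 716 − 576 = 140 past the efficient level; on those units the gap between marginal cost and willingness to pay runs from 0 up to 90.
DWL = ½ × 90 × 140 = 6300.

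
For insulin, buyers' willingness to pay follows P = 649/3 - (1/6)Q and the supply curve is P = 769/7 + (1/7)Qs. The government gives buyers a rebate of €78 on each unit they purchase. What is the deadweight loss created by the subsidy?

Deadweight loss = €9828

Pre-subsidy: 649/3 - (1/6)Q = 769/7 + (1/7)Q gives Q* = 344 and P* = 159.
With the rebate, buyers effectively pay Pb = Ps − 78, where Ps is the price sellers receive.
On the curves, Pb = 649/3 - (1/6)Q and Ps = 769/7 + (1/7)Q; the wedge Ps − Pb = 78 gives 769/7 + (1/7)Q − (649/3 - (1/6)Q) = 78, so Q' = 596.
Then Pb = 649/3 − (1/6)·596 = 117 and Ps = 769/7 + (1/7)·596 = 195.
The subsidy expands output by 596 − 344 = 252 past the efficient level; on those units the gap between marginal cost and willingness to pay runs from 0 up to 78.
DWL = ½ × 78 × 252 = 9828.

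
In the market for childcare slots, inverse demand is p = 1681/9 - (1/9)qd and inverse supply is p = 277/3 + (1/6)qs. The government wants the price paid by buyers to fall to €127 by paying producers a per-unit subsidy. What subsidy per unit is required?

At a buyer price of 127, quantity demanded is 1681 − 9·127 = 538.
Sellers supply 538 only when they receive ps = 277/3 + (1/6)·538 = 182.
s = ps − pb = 182 − 127 = 55.

Required subsidy s = €55 per unit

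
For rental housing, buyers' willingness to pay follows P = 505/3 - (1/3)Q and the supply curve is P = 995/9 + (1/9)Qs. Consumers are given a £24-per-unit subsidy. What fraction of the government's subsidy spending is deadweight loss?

DWL / government spending = 27/184

Pre-subsidy: 505/3 - (1/3)Q = 995/9 + (1/9)Q gives Q* = 130 and P* = 125.
With the rebate, buyers effectively pay Pb = Ps − 24, where Ps is the price sellers receive.
On the curves, Pb = 505/3 - (1/3)Q and Ps = 995/9 + (1/9)Q; the wedge Ps − Pb = 24 gives 995/9 + (1/9)Q − (505/3 - (1/3)Q) = 24, so Q' = 184.
Then Pb = 505/3 − (1/3)·184 = 107 and Ps = 995/9 + (1/9)·184 = 131.
ΔCS = ½(130 + 184)(125 − 107) = 2826; ΔPS = ½(130 + 184)(131 − 125) = 942.
Government spending = 24 × 184 = 4416.
DWL = ½ × 24 × (184 − 130) = 648; fraction = 648 / 4416 = 27/184.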